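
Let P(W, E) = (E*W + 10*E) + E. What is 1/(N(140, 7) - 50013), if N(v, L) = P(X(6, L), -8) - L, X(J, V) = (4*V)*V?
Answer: -1/51676 ≈ -1.9351e-5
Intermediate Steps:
X(J, V) = 4*V²
P(W, E) = 11*E + E*W (P(W, E) = (10*E + E*W) + E = 11*E + E*W)
N(v, L) = -88 - L - 32*L² (N(v, L) = -8*(11 + 4*L²) - L = (-88 - 32*L²) - L = -88 - L - 32*L²)
1/(N(140, 7) - 50013) = 1/((-88 - 1*7 - 32*7²) - 50013) = 1/((-88 - 7 - 32*49) - 50013) = 1/((-88 - 7 - 1568) - 50013) = 1/(-1663 - 50013) = 1/(-51676) = -1/51676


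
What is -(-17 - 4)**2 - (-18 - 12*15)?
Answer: -243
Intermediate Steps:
-(-17 - 4)**2 - (-18 - 12*15) = -1*(-21)**2 - (-18 - 180) = -1*441 - 1*(-198) = -441 + 198 = -243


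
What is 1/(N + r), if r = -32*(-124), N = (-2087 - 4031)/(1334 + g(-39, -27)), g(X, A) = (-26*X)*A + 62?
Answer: 12991/51551347 ≈ 0.00025200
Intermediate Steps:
g(X, A) = 62 - 26*A*X (g(X, A) = -26*A*X + 62 = 62 - 26*A*X)
N = 3059/12991 (N = (-2087 - 4031)/(1334 + (62 - 26*(-27)*(-39))) = -6118/(1334 + (62 - 27378)) = -6118/(1334 - 27316) = -6118/(-25982) = -6118*(-1/25982) = 3059/12991 ≈ 0.23547)
r = 3968
1/(N + r) = 1/(3059/12991 + 3968) = 1/(51551347/12991) = 12991/51551347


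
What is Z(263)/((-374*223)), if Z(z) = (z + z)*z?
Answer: -69169/41701 ≈ -1.6587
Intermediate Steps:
Z(z) = 2*z² (Z(z) = (2*z)*z = 2*z²)
Z(263)/((-374*223)) = (2*263²)/((-374*223)) = (2*69169)/(-83402) = 138338*(-1/83402) = -69169/41701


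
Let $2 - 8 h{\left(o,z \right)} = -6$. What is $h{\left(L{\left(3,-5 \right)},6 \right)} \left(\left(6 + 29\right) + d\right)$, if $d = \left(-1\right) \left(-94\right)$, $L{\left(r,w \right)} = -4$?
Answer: $129$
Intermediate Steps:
$h{\left(o,z \right)} = 1$ ($h{\left(o,z \right)} = \frac{1}{4} - - \frac{3}{4} = \frac{1}{4} + \frac{3}{4} = 1$)
$d = 94$
$h{\left(L{\left(3,-5 \right)},6 \right)} \left(\left(6 + 29\right) + d\right) = 1 \left(\left(6 + 29\right) + 94\right) = 1 \left(35 + 94\right) = 1 \cdot 129 = 129$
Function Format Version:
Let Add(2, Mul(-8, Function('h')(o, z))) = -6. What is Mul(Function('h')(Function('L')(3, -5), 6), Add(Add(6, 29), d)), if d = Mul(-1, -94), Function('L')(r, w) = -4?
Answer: 129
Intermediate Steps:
Function('h')(o, z) = 1 (Function('h')(o, z) = Add(Rational(1, 4), Mul(Rational(-1, 8), -6)) = Add(Rational(1, 4), Rational(3, 4)) = 1)
d = 94
Mul(Function('h')(Function('L')(3, -5), 6), Add(Add(6, 29), d)) = Mul(1, Add(Add(6, 29), 94)) = Mul(1, Add(35, 94)) = Mul(1, 129) = 129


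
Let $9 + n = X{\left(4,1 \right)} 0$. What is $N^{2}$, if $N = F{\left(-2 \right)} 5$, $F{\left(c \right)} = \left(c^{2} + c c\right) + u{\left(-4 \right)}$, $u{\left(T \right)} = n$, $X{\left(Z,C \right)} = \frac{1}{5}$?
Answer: $25$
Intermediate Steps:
$X{\left(Z,C \right)} = \frac{1}{5}$
$n = -9$ ($n = -9 + \frac{1}{5} \cdot 0 = -9 + 0 = -9$)
$u{\left(T \right)} = -9$
$F{\left(c \right)} = -9 + 2 c^{2}$ ($F{\left(c \right)} = \left(c^{2} + c c\right) - 9 = \left(c^{2} + c^{2}\right) - 9 = 2 c^{2} - 9 = -9 + 2 c^{2}$)
$N = -5$ ($N = \left(-9 + 2 \left(-2\right)^{2}\right) 5 = \left(-9 + 2 \cdot 4\right) 5 = \left(-9 + 8\right) 5 = \left(-1\right) 5 = -5$)
$N^{2} = \left(-5\right)^{2} = 25$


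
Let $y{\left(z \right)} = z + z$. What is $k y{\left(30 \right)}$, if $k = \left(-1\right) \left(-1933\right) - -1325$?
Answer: $195480$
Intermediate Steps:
$k = 3258$ ($k = 1933 + 1325 = 3258$)
$y{\left(z \right)} = 2 z$
$k y{\left(30 \right)} = 3258 \cdot 2 \cdot 30 = 3258 \cdot 60 = 195480$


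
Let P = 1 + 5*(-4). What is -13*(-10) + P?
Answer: 111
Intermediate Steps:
P = -19 (P = 1 - 20 = -19)
-13*(-10) + P = -13*(-10) - 19 = 130 - 19 = 111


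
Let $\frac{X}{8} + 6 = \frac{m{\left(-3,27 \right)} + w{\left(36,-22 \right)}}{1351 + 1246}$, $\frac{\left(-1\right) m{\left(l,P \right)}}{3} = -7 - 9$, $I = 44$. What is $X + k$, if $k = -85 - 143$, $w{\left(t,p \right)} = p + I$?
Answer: $- \frac{102316}{371} \approx -275.78$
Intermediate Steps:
$m{\left(l,P \right)} = 48$ ($m{\left(l,P \right)} = - 3 \left(-7 - 9\right) = \left(-3\right) \left(-16\right) = 48$)
$w{\left(t,p \right)} = 44 + p$ ($w{\left(t,p \right)} = p + 44 = 44 + p$)
$k = -228$ ($k = -85 - 143 = -228$)
$X = - \frac{17728}{371}$ ($X = -48 + 8 \frac{48 + \left(44 - 22\right)}{1351 + 1246} = -48 + 8 \frac{48 + 22}{2597} = -48 + 8 \cdot 70 \cdot \frac{1}{2597} = -48 + 8 \cdot \frac{10}{371} = -48 + \frac{80}{371} = - \frac{17728}{371} \approx -47.784$)
$X + k = - \frac{17728}{371} - 228 = - \frac{102316}{371}$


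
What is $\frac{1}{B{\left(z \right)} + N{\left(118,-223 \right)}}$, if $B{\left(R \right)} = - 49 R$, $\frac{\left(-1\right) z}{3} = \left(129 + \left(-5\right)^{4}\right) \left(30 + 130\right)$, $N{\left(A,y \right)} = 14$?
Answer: $\frac{1}{17734094} \approx 5.6389 \cdot 10^{-8}$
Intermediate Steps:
$z = -361920$ ($z = - 3 \left(129 + \left(-5\right)^{4}\right) \left(30 + 130\right) = - 3 \left(129 + 625\right) 160 = - 3 \cdot 754 \cdot 160 = \left(-3\right) 120640 = -361920$)
$\frac{1}{B{\left(z \right)} + N{\left(118,-223 \right)}} = \frac{1}{\left(-49\right) \left(-361920\right) + 14} = \frac{1}{17734080 + 14} = \frac{1}{17734094}$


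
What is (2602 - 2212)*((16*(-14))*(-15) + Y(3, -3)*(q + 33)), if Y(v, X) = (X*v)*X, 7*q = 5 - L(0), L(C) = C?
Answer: 11657880/7 ≈ 1.6654e+6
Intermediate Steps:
q = 5/7 (q = (5 - 1*0)/7 = (5 + 0)/7 = (1/7)*5 = 5/7 ≈ 0.71429)
Y(v, X) = v*X**2
(2602 - 2212)*((16*(-14))*(-15) + Y(3, -3)*(q + 33)) = (2602 - 2212)*((16*(-14))*(-15) + (3*(-3)**2)*(5/7 + 33)) = 390*(-224*(-15) + (3*9)*(236/7)) = 390*(3360 + 27*(236/7)) = 390*(3360 + 6372/7) = 390*(29892/7) = 11657880/7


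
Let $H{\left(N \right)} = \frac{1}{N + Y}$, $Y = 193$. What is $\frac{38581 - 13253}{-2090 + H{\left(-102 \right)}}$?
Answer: $- \frac{2304848}{190189} \approx -12.119$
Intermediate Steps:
$H{\left(N \right)} = \frac{1}{193 + N}$ ($H{\left(N \right)} = \frac{1}{N + 193} = \frac{1}{193 + N}$)
$\frac{38581 - 13253}{-2090 + H{\left(-102 \right)}} = \frac{38581 - 13253}{-2090 + \frac{1}{193 - 102}} = \frac{25328}{-2090 + \frac{1}{91}} = \frac{25328}{- \frac{190189}{91}} = 25328 \left(- \frac{91}{190189}\right) = - \frac{2304848}{190189}$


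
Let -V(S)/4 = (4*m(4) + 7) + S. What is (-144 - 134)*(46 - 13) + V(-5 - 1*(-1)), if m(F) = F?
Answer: -9250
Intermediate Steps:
V(S) = -92 - 4*S (V(S) = -4*((4*4 + 7) + S) = -4*((16 + 7) + S) = -4*(23 + S) = -92 - 4*S)
(-144 - 134)*(46 - 13) + V(-5 - 1*(-1)) = (-144 - 134)*(46 - 13) + (-92 - 4*(-5 - 1*(-1))) = -278*33 + (-92 - 4*(-5 + 1)) = -9174 + (-92 - 4*(-4)) = -9174 + (-92 + 16) = -9174 - 76 = -9250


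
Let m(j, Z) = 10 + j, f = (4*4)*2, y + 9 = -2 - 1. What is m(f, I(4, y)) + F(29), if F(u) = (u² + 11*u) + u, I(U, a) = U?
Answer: 1231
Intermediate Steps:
y = -12 (y = -9 + (-2 - 1) = -9 - 3 = -12)
f = 32 (f = 16*2 = 32)
F(u) = u² + 12*u
m(f, I(4, y)) + F(29) = (10 + 32) + 29*(12 + 29) = 42 + 29*41 = 42 + 1189 = 1231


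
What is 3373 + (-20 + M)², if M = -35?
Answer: 6398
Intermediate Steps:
3373 + (-20 + M)² = 3373 + (-20 - 35)² = 3373 + (-55)² = 3373 + 3025 = 6398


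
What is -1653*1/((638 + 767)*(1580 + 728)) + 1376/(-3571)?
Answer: -4467913103/11579824540 ≈ -0.38584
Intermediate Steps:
-1653*1/((638 + 767)*(1580 + 728)) + 1376/(-3571) = -1653/(1405*2308) + 1376*(-1/3571) = -1653/3242740 - 1376/3571 = -4467913103/11579824540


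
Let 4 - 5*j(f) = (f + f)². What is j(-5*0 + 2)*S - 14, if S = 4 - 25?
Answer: 182/5 ≈ 36.400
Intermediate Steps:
S = -21
j(f) = ⅘ - 4*f²/5 (j(f) = ⅘ - (f + f)²/5 = ⅘ - 4*f²/5)
j(-5*0 + 2)*S - 14 = (⅘ - 4*(-5*0 + 2)²/5)*(-21) - 14 = (⅘ - 4*(0 + 2)²/5)*(-21) - 14 = (⅘ - ⅘*2²)*(-21) - 14 = (⅘ - ⅘*4)*(-21) - 14 = (⅘ - 16/5)*(-21) - 14 = -12/5*(-21) - 14 = 252/5 - 14 = 182/5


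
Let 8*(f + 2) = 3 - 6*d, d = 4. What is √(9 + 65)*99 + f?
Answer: -37/8 + 99*√74 ≈ 847.00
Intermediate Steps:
f = -37/8 (f = -2 + (3 - 6*4)/8 = -2 + (3 - 24)/8 = -2 + (⅛)*(-21) = -2 - 21/8 = -37/8 ≈ -4.6250)
√(9 + 65)*99 + f = √(9 + 65)*99 - 37/8 = √74*99 - 37/8 = 99*√74 - 37/8 = -37/8 + 99*√74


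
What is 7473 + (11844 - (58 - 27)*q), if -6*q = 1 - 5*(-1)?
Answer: 19348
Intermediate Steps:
q = -1 (q = -(1 - 5*(-1))/6 = -(1 + 5)/6 = -⅙*6 = -1)
7473 + (11844 - (58 - 27)*q) = 7473 + (11844 - (58 - 27)*(-1)) = 7473 + (11844 - 31*(-1)) = 7473 + (11844 - 1*(-31)) = 7473 + (11844 + 31) = 7473 + 11875 = 19348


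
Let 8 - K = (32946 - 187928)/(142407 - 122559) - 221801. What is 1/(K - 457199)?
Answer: -9924/2335932869 ≈ -4.2484e-6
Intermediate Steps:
K = 2201310007/9924 (K = 8 - ((32946 - 187928)/(142407 - 122559) - 221801) = 8 - (-154982/19848 - 221801) = 8 - (-154982*1/19848 - 221801) = 8 - (-77491/9924 - 221801) = 8 - 1*(-2201230615/9924) = 8 + 2201230615/9924 = 2201310007/9924 ≈ 2.2182e+5)
1/(K - 457199) = 1/(2201310007/9924 - 457199) = 1/(-2335932869/9924) = -9924/2335932869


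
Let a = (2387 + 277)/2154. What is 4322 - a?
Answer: 1551154/359 ≈ 4320.8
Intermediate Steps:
a = 444/359 (a = 2664*(1/2154) = 444/359 ≈ 1.2368)
4322 - a = 4322 - 1*444/359 = 4322 - 444/359 = 1551154/359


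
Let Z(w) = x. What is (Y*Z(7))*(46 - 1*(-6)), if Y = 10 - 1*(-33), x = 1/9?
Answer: 2236/9 ≈ 248.44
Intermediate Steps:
x = ⅑ ≈ 0.11111
Y = 43 (Y = 10 + 33 = 43)
Z(w) = ⅑
(Y*Z(7))*(46 - 1*(-6)) = (43*(⅑))*(46 - 1*(-6)) = 43*(46 + 6)/9 = (43/9)*52 = 2236/9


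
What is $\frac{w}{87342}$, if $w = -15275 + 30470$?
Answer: $\frac{5065}{29114} \approx 0.17397$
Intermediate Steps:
$w = 15195$
$\frac{w}{87342} = \frac{15195}{87342} = 15195 \cdot \frac{1}{87342} = \frac{5065}{29114}$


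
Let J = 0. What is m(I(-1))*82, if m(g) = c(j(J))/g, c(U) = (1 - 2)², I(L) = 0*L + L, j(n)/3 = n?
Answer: -82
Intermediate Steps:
j(n) = 3*n
I(L) = L (I(L) = 0 + L = L)
c(U) = 1 (c(U) = (-1)² = 1)
m(g) = 1/g
m(I(-1))*82 = 82/(-1) = -1*82 = -82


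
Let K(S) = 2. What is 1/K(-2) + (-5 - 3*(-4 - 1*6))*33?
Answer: 1651/2 ≈ 825.50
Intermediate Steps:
1/K(-2) + (-5 - 3*(-4 - 1*6))*33 = 1/2 + (-5 - 3*(-4 - 1*6))*33 = 1/2 + (-5 - 3*(-4 - 6))*33 = 1/2 + (-5 - 3*(-10))*33 = 1/2 + (-5 + 30)*33 = 1/2 + 25*33 = 1/2 + 825 = 1651/2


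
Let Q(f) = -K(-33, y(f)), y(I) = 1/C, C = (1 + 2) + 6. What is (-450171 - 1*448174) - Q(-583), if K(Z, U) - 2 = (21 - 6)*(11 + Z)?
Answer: -898673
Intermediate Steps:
C = 9 (C = 3 + 6 = 9)
y(I) = ⅑ (y(I) = 1/9 = ⅑)
K(Z, U) = 167 + 15*Z (K(Z, U) = 2 + (21 - 6)*(11 + Z) = 2 + 15*(11 + Z) = 2 + (165 + 15*Z) = 167 + 15*Z)
Q(f) = 328 (Q(f) = -(167 + 15*(-33)) = -(167 - 495) = -1*(-328) = 328)
(-450171 - 1*448174) - Q(-583) = (-450171 - 1*448174) - 1*328 = (-450171 - 448174) - 328 = -898345 - 328 = -898673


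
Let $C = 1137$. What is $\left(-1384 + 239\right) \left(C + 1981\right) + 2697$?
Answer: $-3567413$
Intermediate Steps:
$\left(-1384 + 239\right) \left(C + 1981\right) + 2697 = \left(-1384 + 239\right) \left(1137 + 1981\right) + 2697 = \left(-1145\right) 3118 + 2697 = -3570110 + 2697 = -3567413$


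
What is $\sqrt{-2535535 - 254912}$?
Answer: $i \sqrt{2790447} \approx 1670.5 i$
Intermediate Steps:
$\sqrt{-2535535 - 254912} = \sqrt{-2790447} = i \sqrt{2790447}$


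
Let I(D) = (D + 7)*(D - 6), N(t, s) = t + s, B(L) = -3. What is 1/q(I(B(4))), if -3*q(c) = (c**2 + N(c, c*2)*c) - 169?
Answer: -3/5015 ≈ -0.00059821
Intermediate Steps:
N(t, s) = s + t
I(D) = (-6 + D)*(7 + D) (I(D) = (7 + D)*(-6 + D) = (-6 + D)*(7 + D))
q(c) = 169/3 - 4*c**2/3 (q(c) = -((c**2 + (c*2 + c)*c) - 169)/3 = -((c**2 + (2*c + c)*c) - 169)/3 = -((c**2 + (3*c)*c) - 169)/3 = -((c**2 + 3*c**2) - 169)/3 = -(4*c**2 - 169)/3 = -(-169 + 4*c**2)/3 = 169/3 - 4*c**2/3)
1/q(I(B(4))) = 1/(169/3 - 4*(-42 - 3 + (-3)**2)**2/3) = 1/(169/3 - 4*(-42 - 3 + 9)**2/3) = 1/(169/3 - 4/3*(-36)**2) = 1/(169/3 - 4/3*1296) = 1/(169/3 - 1728) = 1/(-5015/3) = -3/5015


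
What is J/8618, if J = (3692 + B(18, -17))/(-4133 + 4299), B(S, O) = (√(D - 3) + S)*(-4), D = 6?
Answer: 905/357647 - √3/357647 ≈ 0.0025256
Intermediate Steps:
B(S, O) = -4*S - 4*√3 (B(S, O) = (√(6 - 3) + S)*(-4) = (√3 + S)*(-4) = (S + √3)*(-4) = -4*S - 4*√3)
J = 1810/83 - 2*√3/83 (J = (3692 + (-4*18 - 4*√3))/(-4133 + 4299) = (3692 + (-72 - 4*√3))/166 = (3620 - 4*√3)*(1/166) = 1810/83 - 2*√3/83 ≈ 21.766)
J/8618 = (1810/83 - 2*√3/83)/8618 = (1810/83 - 2*√3/83)*(1/8618) = 905/357647 - √3/357647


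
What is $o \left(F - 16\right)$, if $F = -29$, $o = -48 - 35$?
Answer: $3735$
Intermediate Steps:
$o = -83$
$o \left(F - 16\right) = - 83 \left(-29 - 16\right) = \left(-83\right) \left(-45\right) = 3735$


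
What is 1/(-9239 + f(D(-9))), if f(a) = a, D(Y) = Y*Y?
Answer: -1/9158 ≈ -0.00010919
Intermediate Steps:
D(Y) = Y²
1/(-9239 + f(D(-9))) = 1/(-9239 + (-9)²) = 1/(-9239 + 81) = 1/(-9158) = -1/9158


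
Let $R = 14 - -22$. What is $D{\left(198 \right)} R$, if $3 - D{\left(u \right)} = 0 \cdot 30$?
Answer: $108$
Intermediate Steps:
$D{\left(u \right)} = 3$ ($D{\left(u \right)} = 3 - 0 \cdot 30 = 3 - 0 = 3 + 0 = 3$)
$R = 36$ ($R = 14 + 22 = 36$)
$D{\left(198 \right)} R = 3 \cdot 36 = 108$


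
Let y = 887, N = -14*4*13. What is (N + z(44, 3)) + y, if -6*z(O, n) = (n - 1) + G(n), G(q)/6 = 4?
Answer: 464/3 ≈ 154.67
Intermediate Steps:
G(q) = 24 (G(q) = 6*4 = 24)
N = -728 (N = -56*13 = -728)
z(O, n) = -23/6 - n/6 (z(O, n) = -((n - 1) + 24)/6 = -((-1 + n) + 24)/6 = -(23 + n)/6 = -23/6 - n/6)
(N + z(44, 3)) + y = (-728 + (-23/6 - ⅙*3)) + 887 = (-728 + (-23/6 - ½)) + 887 = (-728 - 13/3) + 887 = -2197/3 + 887 = 464/3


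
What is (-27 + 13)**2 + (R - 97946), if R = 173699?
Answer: 75949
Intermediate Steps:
(-27 + 13)**2 + (R - 97946) = (-27 + 13)**2 + (173699 - 97946) = (-14)**2 + 75753 = 196 + 75753 = 75949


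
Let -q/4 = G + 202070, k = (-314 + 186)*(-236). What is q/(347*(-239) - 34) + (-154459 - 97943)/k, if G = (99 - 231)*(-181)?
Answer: 53918675/21239552 ≈ 2.5386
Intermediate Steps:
k = 30208 (k = -128*(-236) = 30208)
G = 23892 (G = -132*(-181) = 23892)
q = -903848 (q = -4*(23892 + 202070) = -4*225962 = -903848)
q/(347*(-239) - 34) + (-154459 - 97943)/k = -903848/(347*(-239) - 34) + (-154459 - 97943)/30208 = -903848/(-82933 - 34) - 252402*1/30208 = -903848/(-82967) - 2139/256 = -903848*(-1/82967) - 2139/256 = 903848/82967 - 2139/256 = 53918675/21239552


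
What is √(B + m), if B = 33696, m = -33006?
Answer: √690 ≈ 26.268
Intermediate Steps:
√(B + m) = √(33696 - 33006) = √690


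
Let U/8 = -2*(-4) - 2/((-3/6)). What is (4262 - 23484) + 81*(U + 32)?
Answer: -8854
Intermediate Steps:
U = 96 (U = 8*(-2*(-4) - 2/((-3/6))) = 8*(8 - 2/((-3*1/6))) = 8*(8 - 2/(-1/2)) = 8*(8 - 2*(-2)) = 8*(8 + 4) = 8*12 = 96)
(4262 - 23484) + 81*(U + 32) = (4262 - 23484) + 81*(96 + 32) = -19222 + 81*128 = -19222 + 10368 = -8854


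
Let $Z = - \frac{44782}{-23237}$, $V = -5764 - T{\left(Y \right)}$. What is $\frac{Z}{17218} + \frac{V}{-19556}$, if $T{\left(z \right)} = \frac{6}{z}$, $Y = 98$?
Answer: $\frac{56522624726591}{191694156563252} \approx 0.29486$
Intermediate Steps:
$V = - \frac{282439}{49}$ ($V = -5764 - \frac{6}{98} = -5764 - 6 \cdot \frac{1}{98} = -5764 - \frac{3}{49} = - \frac{282439}{49} \approx -5764.1$)
$Z = \frac{44782}{23237}$ ($Z = \left(-44782\right) \left(- \frac{1}{23237}\right) = \frac{44782}{23237} \approx 1.9272$)
$\frac{Z}{17218} + \frac{V}{-19556} = \frac{44782}{23237 \cdot 17218} - \frac{282439}{49 \left(-19556\right)} = \frac{44782}{23237} \cdot \frac{1}{17218} - - \frac{282439}{958244} = \frac{22391}{200047333} + \frac{282439}{958244} = \frac{56522624726591}{191694156563252}$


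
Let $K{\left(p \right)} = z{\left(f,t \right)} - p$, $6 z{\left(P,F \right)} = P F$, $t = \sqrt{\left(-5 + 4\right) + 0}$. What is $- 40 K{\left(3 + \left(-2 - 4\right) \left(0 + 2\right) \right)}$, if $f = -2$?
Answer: $-360 + \frac{40 i}{3} \approx -360.0 + 13.333 i$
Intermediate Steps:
$t = i$ ($t = \sqrt{-1 + 0} = \sqrt{-1} = i \approx 1.0 i$)
$z{\left(P,F \right)} = \frac{F P}{6}$ ($z{\left(P,F \right)} = \frac{P F}{6} = \frac{F P}{6}$)
$K{\left(p \right)} = - p - \frac{i}{3}$ ($K{\left(p \right)} = \frac{1}{6} i \left(-2\right) - p = - \frac{i}{3} - p = - p - \frac{i}{3}$)
$- 40 K{\left(3 + \left(-2 - 4\right) \left(0 + 2\right) \right)} = - 40 \left(- (3 + \left(-2 - 4\right) \left(0 + 2\right)) - \frac{i}{3}\right) = - 40 \left(- (3 - 12) - \frac{i}{3}\right) = - 40 \left(\left(-1\right) \left(-9\right) - \frac{i}{3}\right) = - 40 \left(9 - \frac{i}{3}\right) = -360 + \frac{40 i}{3}$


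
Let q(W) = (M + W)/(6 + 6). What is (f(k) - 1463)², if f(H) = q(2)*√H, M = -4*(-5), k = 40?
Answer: 19264531/9 - 32186*√10/3 ≈ 2.1066e+6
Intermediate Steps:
M = 20
q(W) = 5/3 + W/12 (q(W) = (20 + W)/(6 + 6) = (20 + W)/12 = (20 + W)*(1/12) = 5/3 + W/12)
f(H) = 11*√H/6 (f(H) = (5/3 + (1/12)*2)*√H = (5/3 + ⅙)*√H = 11*√H/6)
(f(k) - 1463)² = (11*√40/6 - 1463)² = (11*(2*√10)/6 - 1463)² = (11*√10/3 - 1463)² = (-1463 + 11*√10/3)²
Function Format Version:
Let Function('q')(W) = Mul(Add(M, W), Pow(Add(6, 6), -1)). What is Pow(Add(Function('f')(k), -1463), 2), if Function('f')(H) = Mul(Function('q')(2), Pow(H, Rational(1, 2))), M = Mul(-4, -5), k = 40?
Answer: Add(Rational(19264531, 9), Mul(Rational(-32186, 3), Pow(10, Rational(1, 2)))) ≈ 2.1066e+6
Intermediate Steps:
M = 20
Function('q')(W) = Add(Rational(5, 3), Mul(Rational(1, 12), W)) (Function('q')(W) = Mul(Add(20, W), Pow(Add(6, 6), -1)) = Mul(Add(20, W), Pow(12, -1)) = Mul(Add(20, W), Rational(1, 12)) = Add(Rational(5, 3), Mul(Rational(1, 12), W)))
Function('f')(H) = Mul(Rational(11, 6), Pow(H, Rational(1, 2))) (Function('f')(H) = Mul(Add(Rational(5, 3), Mul(Rational(1, 12), 2)), Pow(H, Rational(1, 2))) = Mul(Add(Rational(5, 3), Rational(1, 6)), Pow(H, Rational(1, 2))) = Mul(Rational(11, 6), Pow(H, Rational(1, 2))))
Pow(Add(Function('f')(k), -1463), 2) = Pow(Add(Mul(Rational(11, 6), Pow(40, Rational(1, 2))), -1463), 2) = Pow(Add(Mul(Rational(11, 6), Mul(2, Pow(10, Rational(1, 2)))), -1463), 2) = Pow(Add(Mul(Rational(11, 3), Pow(10, Rational(1, 2))), -1463), 2) = Pow(Add(-1463, Mul(Rational(11, 3), Pow(10, Rational(1, 2)))), 2)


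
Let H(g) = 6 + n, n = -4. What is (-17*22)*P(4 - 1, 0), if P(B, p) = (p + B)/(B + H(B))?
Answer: -1122/5 ≈ -224.40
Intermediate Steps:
H(g) = 2 (H(g) = 6 - 4 = 2)
P(B, p) = (B + p)/(2 + B) (P(B, p) = (p + B)/(B + 2) = (B + p)/(2 + B))
(-17*22)*P(4 - 1, 0) = (-17*22)*(((4 - 1) + 0)/(2 + (4 - 1))) = -374*(3 + 0)/(2 + 3) = -374*3/5 = -374*⅗ = -1122/5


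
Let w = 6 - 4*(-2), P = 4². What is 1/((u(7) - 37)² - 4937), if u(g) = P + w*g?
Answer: 1/992 ≈ 0.0010081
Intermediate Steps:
P = 16
w = 14 (w = 6 + 8 = 14)
u(g) = 16 + 14*g
1/((u(7) - 37)² - 4937) = 1/(((16 + 14*7) - 37)² - 4937) = 1/(((16 + 98) - 37)² - 4937) = 1/((114 - 37)² - 4937) = 1/(77² - 4937) = 1/(5929 - 4937) = 1/992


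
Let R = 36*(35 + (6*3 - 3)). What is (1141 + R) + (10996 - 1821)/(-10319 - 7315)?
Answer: 51852419/17634 ≈ 2940.5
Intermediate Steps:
R = 1800 (R = 36*(35 + (18 - 3)) = 36*(35 + 15) = 36*50 = 1800)
(1141 + R) + (10996 - 1821)/(-10319 - 7315) = (1141 + 1800) + (10996 - 1821)/(-10319 - 7315) = 2941 + 9175/(-17634) = 2941 + 9175*(-1/17634) = 2941 - 9175/17634 = 51852419/17634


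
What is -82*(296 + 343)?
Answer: -52398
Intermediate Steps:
-82*(296 + 343) = -82*639 = -52398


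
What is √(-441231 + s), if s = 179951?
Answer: 4*I*√16330 ≈ 511.16*I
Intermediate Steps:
√(-441231 + s) = √(-441231 + 179951) = √(-261280) = 4*I*√16330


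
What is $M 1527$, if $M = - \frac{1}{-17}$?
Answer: $\frac{1527}{17} \approx 89.823$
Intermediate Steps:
$M = \frac{1}{17}$ ($M = \left(-1\right) \left(- \frac{1}{17}\right) = \frac{1}{17} \approx 0.058824$)
$M 1527 = \frac{1}{17} \cdot 1527 = \frac{1527}{17}$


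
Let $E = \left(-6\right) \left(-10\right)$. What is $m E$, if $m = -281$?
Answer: $-16860$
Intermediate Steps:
$E = 60$
$m E = \left(-281\right) 60 = -16860$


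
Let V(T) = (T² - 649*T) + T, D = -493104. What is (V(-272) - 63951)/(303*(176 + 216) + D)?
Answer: -186289/374328 ≈ -0.49766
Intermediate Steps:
V(T) = T² - 648*T
(V(-272) - 63951)/(303*(176 + 216) + D) = (-272*(-648 - 272) - 63951)/(303*(176 + 216) - 493104) = (-272*(-920) - 63951)/(303*392 - 493104) = (250240 - 63951)/(118776 - 493104) = 186289/(-374328) = 186289*(-1/374328) = -186289/374328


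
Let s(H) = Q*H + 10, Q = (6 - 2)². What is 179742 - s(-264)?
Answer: 183956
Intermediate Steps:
Q = 16 (Q = 4² = 16)
s(H) = 10 + 16*H (s(H) = 16*H + 10 = 10 + 16*H)
179742 - s(-264) = 179742 - (10 + 16*(-264)) = 179742 - (10 - 4224) = 179742 - 1*(-4214) = 179742 + 4214 = 183956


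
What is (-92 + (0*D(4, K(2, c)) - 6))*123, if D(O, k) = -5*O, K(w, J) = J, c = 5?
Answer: -12054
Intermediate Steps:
(-92 + (0*D(4, K(2, c)) - 6))*123 = (-92 + (0*(-5*4) - 6))*123 = (-92 + (0*(-20) - 6))*123 = (-92 + (0 - 6))*123 = (-92 - 6)*123 = -98*123 = -12054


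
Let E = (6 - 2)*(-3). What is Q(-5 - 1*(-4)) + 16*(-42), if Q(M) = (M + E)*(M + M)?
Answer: -646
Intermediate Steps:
E = -12 (E = 4*(-3) = -12)
Q(M) = 2*M*(-12 + M) (Q(M) = (M - 12)*(M + M) = (-12 + M)*(2*M) = 2*M*(-12 + M))
Q(-5 - 1*(-4)) + 16*(-42) = 2*(-5 - 1*(-4))*(-12 + (-5 - 1*(-4))) + 16*(-42) = 2*(-5 + 4)*(-12 + (-5 + 4)) - 672 = 2*(-1)*(-12 - 1) - 672 = 2*(-1)*(-13) - 672 = 26 - 672 = -646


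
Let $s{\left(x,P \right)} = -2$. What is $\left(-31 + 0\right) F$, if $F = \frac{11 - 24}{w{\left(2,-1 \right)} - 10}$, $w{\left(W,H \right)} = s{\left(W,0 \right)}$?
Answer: $- \frac{403}{12} \approx -33.583$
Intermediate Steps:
$w{\left(W,H \right)} = -2$
$F = \frac{13}{12}$ ($F = \frac{11 - 24}{-2 - 10} = \frac{11 - 24}{-12} = \left(-13\right) \left(- \frac{1}{12}\right) = \frac{13}{12} \approx 1.0833$)
$\left(-31 + 0\right) F = \left(-31 + 0\right) \frac{13}{12} = \left(-31\right) \frac{13}{12} = - \frac{403}{12}$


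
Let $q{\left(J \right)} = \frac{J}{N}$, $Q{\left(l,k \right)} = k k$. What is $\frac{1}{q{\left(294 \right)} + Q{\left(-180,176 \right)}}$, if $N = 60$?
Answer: $\frac{10}{309809} \approx 3.2278 \cdot 10^{-5}$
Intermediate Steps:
$Q{\left(l,k \right)} = k^{2}$
$q{\left(J \right)} = \frac{J}{60}$
$\frac{1}{q{\left(294 \right)} + Q{\left(-180,176 \right)}} = \frac{1}{\frac{1}{60} \cdot 294 + 176^{2}} = \frac{1}{\frac{49}{10} + 30976} = \frac{1}{\frac{309809}{10}} = \frac{10}{309809}$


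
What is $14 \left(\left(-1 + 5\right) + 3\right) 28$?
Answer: $2744$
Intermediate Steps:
$14 \left(\left(-1 + 5\right) + 3\right) 28 = 14 \left(4 + 3\right) 28 = 14 \cdot 7 \cdot 28 = 98 \cdot 28 = 2744$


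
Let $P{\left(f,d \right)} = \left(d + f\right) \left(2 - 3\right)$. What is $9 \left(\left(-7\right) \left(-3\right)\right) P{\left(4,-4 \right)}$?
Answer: $0$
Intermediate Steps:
$P{\left(f,d \right)} = - d - f$ ($P{\left(f,d \right)} = \left(d + f\right) \left(-1\right) = - d - f$)
$9 \left(\left(-7\right) \left(-3\right)\right) P{\left(4,-4 \right)} = 9 \left(\left(-7\right) \left(-3\right)\right) \left(\left(-1\right) \left(-4\right) - 4\right) = 9 \cdot 21 \left(4 - 4\right) = 189 \cdot 0 = 0$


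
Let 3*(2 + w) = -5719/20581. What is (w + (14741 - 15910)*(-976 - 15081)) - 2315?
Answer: 1158812129069/61743 ≈ 1.8768e+7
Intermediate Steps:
w = -129205/61743 (w = -2 + (-5719/20581)/3 = -2 + (-5719*1/20581)/3 = -2 + (⅓)*(-5719/20581) = -2 - 5719/61743 = -129205/61743 ≈ -2.0926)
(w + (14741 - 15910)*(-976 - 15081)) - 2315 = (-129205/61743 + (14741 - 15910)*(-976 - 15081)) - 2315 = (-129205/61743 - 1169*(-16057)) - 2315 = (-129205/61743 + 18770633) - 2315 = 1158955064114/61743 - 2315 = 1158812129069/61743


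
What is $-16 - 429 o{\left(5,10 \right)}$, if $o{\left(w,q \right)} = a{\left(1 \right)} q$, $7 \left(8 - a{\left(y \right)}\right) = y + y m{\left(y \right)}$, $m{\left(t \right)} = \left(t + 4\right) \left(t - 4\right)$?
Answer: $-42916$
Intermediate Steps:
$m{\left(t \right)} = \left(-4 + t\right) \left(4 + t\right)$ ($m{\left(t \right)} = \left(4 + t\right) \left(-4 + t\right) = \left(-4 + t\right) \left(4 + t\right)$)
$a{\left(y \right)} = 8 - \frac{y}{7} - \frac{y \left(-16 + y^{2}\right)}{7}$ ($a{\left(y \right)} = 8 - \frac{y + y \left(-16 + y^{2}\right)}{7} = 8 - \left(\frac{y}{7} + \frac{y \left(-16 + y^{2}\right)}{7}\right) = 8 - \frac{y}{7} - \frac{y \left(-16 + y^{2}\right)}{7}$)
$o{\left(w,q \right)} = 10 q$ ($o{\left(w,q \right)} = \left(8 - \frac{1^{3}}{7} + \frac{15}{7} \cdot 1\right) q = \left(8 - \frac{1}{7} + \frac{15}{7}\right) q = 10 q$)
$-16 - 429 o{\left(5,10 \right)} = -16 - 429 \cdot 10 \cdot 10 = -16 - 42900 = -42916$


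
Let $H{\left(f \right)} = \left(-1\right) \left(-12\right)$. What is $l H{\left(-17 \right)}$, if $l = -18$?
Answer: $-216$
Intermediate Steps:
$H{\left(f \right)} = 12$
$l H{\left(-17 \right)} = \left(-18\right) 12 = -216$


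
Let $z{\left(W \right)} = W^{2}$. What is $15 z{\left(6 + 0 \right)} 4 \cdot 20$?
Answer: $43200$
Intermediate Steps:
$15 z{\left(6 + 0 \right)} 4 \cdot 20 = 15 \left(6 + 0\right)^{2} \cdot 4 \cdot 20 = 15 \cdot 6^{2} \cdot 4 \cdot 20 = 15 \cdot 36 \cdot 4 \cdot 20 = 540 \cdot 4 \cdot 20 = 2160 \cdot 20 = 43200$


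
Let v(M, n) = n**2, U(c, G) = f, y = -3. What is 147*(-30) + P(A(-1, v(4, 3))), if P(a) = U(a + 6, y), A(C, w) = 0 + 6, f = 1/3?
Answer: -13229/3 ≈ -4409.7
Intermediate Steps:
f = 1/3 ≈ 0.33333
U(c, G) = 1/3
A(C, w) = 6
P(a) = 1/3
147*(-30) + P(A(-1, v(4, 3))) = 147*(-30) + 1/3 = -4410 + 1/3 = -13229/3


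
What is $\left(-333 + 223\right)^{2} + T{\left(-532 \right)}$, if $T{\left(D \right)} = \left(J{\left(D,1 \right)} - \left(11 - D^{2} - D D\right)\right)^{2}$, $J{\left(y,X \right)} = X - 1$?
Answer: $320397897469$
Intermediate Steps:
$J{\left(y,X \right)} = -1 + X$
$T{\left(D \right)} = \left(-11 + 2 D^{2}\right)^{2}$ ($T{\left(D \right)} = \left(\left(-1 + 1\right) - \left(11 - D^{2} - D D\right)\right)^{2} = \left(0 + \left(\left(D^{2} + D^{2}\right) - 11\right)\right)^{2} = \left(0 + \left(2 D^{2} - 11\right)\right)^{2} = \left(0 + \left(-11 + 2 D^{2}\right)\right)^{2} = \left(-11 + 2 D^{2}\right)^{2}$)
$\left(-333 + 223\right)^{2} + T{\left(-532 \right)} = \left(-333 + 223\right)^{2} + \left(-11 + 2 \left(-532\right)^{2}\right)^{2} = \left(-110\right)^{2} + \left(-11 + 2 \cdot 283024\right)^{2} = 12100 + \left(-11 + 566048\right)^{2} = 12100 + 566037^{2} = 12100 + 320397885369 = 320397897469$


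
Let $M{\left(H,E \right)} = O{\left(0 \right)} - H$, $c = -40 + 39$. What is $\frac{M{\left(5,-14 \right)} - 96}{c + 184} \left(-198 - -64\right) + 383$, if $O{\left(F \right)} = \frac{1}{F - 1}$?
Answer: $\frac{27919}{61} \approx 457.69$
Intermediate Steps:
$c = -1$
$O{\left(F \right)} = \frac{1}{-1 + F}$
$M{\left(H,E \right)} = -1 - H$ ($M{\left(H,E \right)} = \frac{1}{-1 + 0} - H = \frac{1}{-1} - H = -1 - H$)
$\frac{M{\left(5,-14 \right)} - 96}{c + 184} \left(-198 - -64\right) + 383 = \frac{\left(-1 - 5\right) - 96}{-1 + 184} \left(-198 - -64\right) + 383 = \frac{\left(-1 - 5\right) - 96}{183} \left(-198 + 64\right) + 383 = \left(-6 - 96\right) \frac{1}{183} \left(-134\right) + 383 = \left(-102\right) \frac{1}{183} \left(-134\right) + 383 = \left(- \frac{34}{61}\right) \left(-134\right) + 383 = \frac{4556}{61} + 383 = \frac{27919}{61}$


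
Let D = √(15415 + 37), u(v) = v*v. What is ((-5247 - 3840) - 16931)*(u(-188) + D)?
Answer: -919580192 - 52036*√3863 ≈ -9.2281e+8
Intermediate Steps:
u(v) = v²
D = 2*√3863 (D = √15452 = 2*√3863 ≈ 124.31)
((-5247 - 3840) - 16931)*(u(-188) + D) = ((-5247 - 3840) - 16931)*((-188)² + 2*√3863) = (-9087 - 16931)*(35344 + 2*√3863) = -26018*(35344 + 2*√3863) = -919580192 - 52036*√3863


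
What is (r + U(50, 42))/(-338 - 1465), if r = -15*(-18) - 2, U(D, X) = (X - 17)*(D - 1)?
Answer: -1493/1803 ≈ -0.82806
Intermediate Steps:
U(D, X) = (-1 + D)*(-17 + X) (U(D, X) = (-17 + X)*(-1 + D) = (-1 + D)*(-17 + X))
r = 268 (r = 270 - 2 = 268)
(r + U(50, 42))/(-338 - 1465) = (268 + (17 - 1*42 - 17*50 + 50*42))/(-338 - 1465) = (268 + (17 - 42 - 850 + 2100))/(-1803) = (268 + 1225)*(-1/1803) = 1493*(-1/1803) = -1493/1803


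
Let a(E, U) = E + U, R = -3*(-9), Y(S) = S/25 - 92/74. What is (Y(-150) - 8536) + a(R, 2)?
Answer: -315027/37 ≈ -8514.3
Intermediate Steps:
Y(S) = -46/37 + S/25 (Y(S) = S*(1/25) - 92*1/74 = S/25 - 46/37 = -46/37 + S/25)
R = 27
(Y(-150) - 8536) + a(R, 2) = ((-46/37 + (1/25)*(-150)) - 8536) + (27 + 2) = ((-46/37 - 6) - 8536) + 29 = (-268/37 - 8536) + 29 = -316100/37 + 29 = -315027/37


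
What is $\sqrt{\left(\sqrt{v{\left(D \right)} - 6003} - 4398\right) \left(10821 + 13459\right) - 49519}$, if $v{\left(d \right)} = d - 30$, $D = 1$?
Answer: $\sqrt{-106832959 + 97120 i \sqrt{377}} \approx 91.22 + 10336.0 i$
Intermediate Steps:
$v{\left(d \right)} = -30 + d$ ($v{\left(d \right)} = d - 30 = -30 + d$)
$\sqrt{\left(\sqrt{v{\left(D \right)} - 6003} - 4398\right) \left(10821 + 13459\right) - 49519} = \sqrt{\left(\sqrt{\left(-30 + 1\right) - 6003} - 4398\right) \left(10821 + 13459\right) - 49519} = \sqrt{\left(\sqrt{-29 - 6003} - 4398\right) 24280 - 49519} = \sqrt{\left(\sqrt{-6032} - 4398\right) 24280 - 49519} = \sqrt{\left(4 i \sqrt{377} - 4398\right) 24280 - 49519} = \sqrt{\left(-4398 + 4 i \sqrt{377}\right) 24280 - 49519} = \sqrt{\left(-106783440 + 97120 i \sqrt{377}\right) - 49519} = \sqrt{-106832959 + 97120 i \sqrt{377}}$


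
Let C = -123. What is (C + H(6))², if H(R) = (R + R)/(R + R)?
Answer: 14884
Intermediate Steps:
H(R) = 1 (H(R) = (2*R)/((2*R)) = (2*R)*(1/(2*R)) = 1)
(C + H(6))² = (-123 + 1)² = (-122)² = 14884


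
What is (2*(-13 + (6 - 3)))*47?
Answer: -940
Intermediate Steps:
(2*(-13 + (6 - 3)))*47 = (2*(-13 + 3))*47 = (2*(-10))*47 = -20*47 = -940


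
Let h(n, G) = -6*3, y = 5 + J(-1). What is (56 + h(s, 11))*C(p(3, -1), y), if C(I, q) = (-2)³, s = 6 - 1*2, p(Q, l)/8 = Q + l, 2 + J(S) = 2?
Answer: -304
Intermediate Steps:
J(S) = 0 (J(S) = -2 + 2 = 0)
p(Q, l) = 8*Q + 8*l (p(Q, l) = 8*(Q + l) = 8*Q + 8*l)
y = 5 (y = 5 + 0 = 5)
s = 4 (s = 6 - 2 = 4)
C(I, q) = -8
h(n, G) = -18
(56 + h(s, 11))*C(p(3, -1), y) = (56 - 18)*(-8) = 38*(-8) = -304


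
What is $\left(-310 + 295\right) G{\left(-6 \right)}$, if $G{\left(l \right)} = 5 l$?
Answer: $450$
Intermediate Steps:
$\left(-310 + 295\right) G{\left(-6 \right)} = \left(-310 + 295\right) 5 \left(-6\right) = \left(-15\right) \left(-30\right) = 450$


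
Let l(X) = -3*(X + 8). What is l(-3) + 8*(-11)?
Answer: -103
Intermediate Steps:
l(X) = -24 - 3*X (l(X) = -3*(8 + X) = -24 - 3*X)
l(-3) + 8*(-11) = (-24 - 3*(-3)) + 8*(-11) = (-24 + 9) - 88 = -15 - 88 = -103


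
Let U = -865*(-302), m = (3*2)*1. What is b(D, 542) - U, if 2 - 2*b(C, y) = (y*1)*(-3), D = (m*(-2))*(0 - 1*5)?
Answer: -260416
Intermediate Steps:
m = 6 (m = 6*1 = 6)
U = 261230
D = 60 (D = (6*(-2))*(0 - 1*5) = -12*(0 - 5) = -12*(-5) = 60)
b(C, y) = 1 + 3*y/2 (b(C, y) = 1 - y*1*(-3)/2 = 1 - y*(-3)/2 = 1 - (-3)*y/2 = 1 + 3*y/2)
b(D, 542) - U = (1 + (3/2)*542) - 1*261230 = (1 + 813) - 261230 = 814 - 261230 = -260416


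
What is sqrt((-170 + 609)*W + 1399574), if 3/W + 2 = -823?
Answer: sqrt(4233706521)/55 ≈ 1183.0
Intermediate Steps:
W = -1/275 (W = 3/(-2 - 823) = 3/(-825) = 3*(-1/825) = -1/275 ≈ -0.0036364)
sqrt((-170 + 609)*W + 1399574) = sqrt((-170 + 609)*(-1/275) + 1399574) = sqrt(439*(-1/275) + 1399574) = sqrt(-439/275 + 1399574) = sqrt(384882411/275) = sqrt(4233706521)/55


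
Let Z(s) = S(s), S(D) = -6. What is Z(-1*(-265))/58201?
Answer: -6/58201 ≈ -0.00010309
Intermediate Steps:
Z(s) = -6
Z(-1*(-265))/58201 = -6/58201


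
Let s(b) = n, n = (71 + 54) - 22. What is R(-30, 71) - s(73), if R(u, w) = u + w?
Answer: -62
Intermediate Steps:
n = 103 (n = 125 - 22 = 103)
s(b) = 103
R(-30, 71) - s(73) = (-30 + 71) - 1*103 = 41 - 103 = -62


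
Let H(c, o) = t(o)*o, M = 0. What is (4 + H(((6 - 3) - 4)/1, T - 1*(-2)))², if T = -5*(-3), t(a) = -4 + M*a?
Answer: 4096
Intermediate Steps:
t(a) = -4 (t(a) = -4 + 0*a = -4 + 0 = -4)
T = 15
H(c, o) = -4*o
(4 + H(((6 - 3) - 4)/1, T - 1*(-2)))² = (4 - 4*(15 - 1*(-2)))² = (4 - 4*(15 + 2))² = (4 - 4*17)² = (4 - 68)² = (-64)² = 4096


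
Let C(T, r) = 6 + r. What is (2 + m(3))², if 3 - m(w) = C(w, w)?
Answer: 16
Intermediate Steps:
m(w) = -3 - w (m(w) = 3 - (6 + w) = 3 + (-6 - w) = -3 - w)
(2 + m(3))² = (2 + (-3 - 1*3))² = (2 + (-3 - 3))² = (2 - 6)² = (-4)² = 16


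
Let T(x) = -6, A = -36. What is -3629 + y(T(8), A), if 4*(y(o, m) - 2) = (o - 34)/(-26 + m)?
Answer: -112432/31 ≈ -3626.8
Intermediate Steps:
y(o, m) = 2 + (-34 + o)/(4*(-26 + m)) (y(o, m) = 2 + ((o - 34)/(-26 + m))/4 = 2 + ((-34 + o)/(-26 + m))/4 = 2 + (-34 + o)/(4*(-26 + m)))
-3629 + y(T(8), A) = -3629 + (-242 - 6 + 8*(-36))/(4*(-26 - 36)) = -3629 + (1/4)*(-242 - 6 - 288)/(-62) = -3629 + (1/4)*(-1/62)*(-536) = -3629 + 67/31 = -112432/31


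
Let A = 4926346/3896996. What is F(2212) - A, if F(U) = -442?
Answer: -863699289/1948498 ≈ -443.26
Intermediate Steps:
A = 2463173/1948498 (A = 4926346*(1/3896996) = 2463173/1948498 ≈ 1.2641)
F(2212) - A = -442 - 1*2463173/1948498 = -442 - 2463173/1948498 = -863699289/1948498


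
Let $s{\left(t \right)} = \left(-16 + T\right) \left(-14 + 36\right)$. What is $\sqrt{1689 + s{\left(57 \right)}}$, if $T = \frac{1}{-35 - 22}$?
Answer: $\frac{\sqrt{4342659}}{57} \approx 36.56$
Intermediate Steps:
$T = - \frac{1}{57}$ ($T = \frac{1}{-57} = - \frac{1}{57} \approx -0.017544$)
$s{\left(t \right)} = - \frac{20086}{57}$ ($s{\left(t \right)} = \left(-16 - \frac{1}{57}\right) \left(-14 + 36\right) = \left(- \frac{913}{57}\right) 22 = - \frac{20086}{57}$)
$\sqrt{1689 + s{\left(57 \right)}} = \sqrt{1689 - \frac{20086}{57}} = \sqrt{\frac{76187}{57}} = \frac{\sqrt{4342659}}{57}$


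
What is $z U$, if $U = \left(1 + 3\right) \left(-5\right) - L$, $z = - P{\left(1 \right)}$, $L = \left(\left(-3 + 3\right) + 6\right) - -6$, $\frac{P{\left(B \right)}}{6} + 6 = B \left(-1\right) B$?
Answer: $-1344$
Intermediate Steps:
$P{\left(B \right)} = -36 - 6 B^{2}$ ($P{\left(B \right)} = -36 + 6 B \left(-1\right) B = -36 + 6 - B B = -36 + 6 \left(- B^{2}\right) = -36 - 6 B^{2}$)
$L = 12$ ($L = \left(0 + 6\right) + 6 = 6 + 6 = 12$)
$z = 42$ ($z = - (-36 - 6 \cdot 1^{2}) = - (-36 - 6) = \left(-1\right) \left(-42\right) = 42$)
$U = -32$ ($U = \left(1 + 3\right) \left(-5\right) - 12 = 4 \left(-5\right) - 12 = -20 - 12 = -32$)
$z U = 42 \left(-32\right) = -1344$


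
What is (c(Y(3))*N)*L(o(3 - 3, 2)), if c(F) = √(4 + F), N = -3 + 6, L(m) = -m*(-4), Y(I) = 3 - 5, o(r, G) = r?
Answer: 0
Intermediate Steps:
Y(I) = -2
L(m) = 4*m
N = 3
(c(Y(3))*N)*L(o(3 - 3, 2)) = (√(4 - 2)*3)*(4*(3 - 3)) = (√2*3)*(4*0) = (3*√2)*0 = 0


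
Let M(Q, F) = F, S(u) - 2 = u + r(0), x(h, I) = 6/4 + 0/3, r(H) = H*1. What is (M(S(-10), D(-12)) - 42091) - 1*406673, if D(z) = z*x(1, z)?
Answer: -448782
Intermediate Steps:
r(H) = H
x(h, I) = 3/2 (x(h, I) = 6*(¼) + 0*(⅓) = 3/2 + 0 = 3/2)
S(u) = 2 + u (S(u) = 2 + (u + 0) = 2 + u)
D(z) = 3*z/2 (D(z) = z*(3/2) = 3*z/2)
(M(S(-10), D(-12)) - 42091) - 1*406673 = ((3/2)*(-12) - 42091) - 1*406673 = (-18 - 42091) - 406673 = -42109 - 406673 = -448782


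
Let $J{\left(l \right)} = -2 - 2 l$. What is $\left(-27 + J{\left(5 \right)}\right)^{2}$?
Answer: $1521$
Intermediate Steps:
$\left(-27 + J{\left(5 \right)}\right)^{2} = \left(-27 - 12\right)^{2} = \left(-39\right)^{2} = 1521$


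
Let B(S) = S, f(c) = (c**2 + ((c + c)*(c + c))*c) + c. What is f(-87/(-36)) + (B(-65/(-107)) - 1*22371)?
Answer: -257764433/11556 ≈ -22306.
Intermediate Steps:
f(c) = c + c**2 + 4*c**3 (f(c) = (c**2 + ((2*c)*(2*c))*c) + c = (c**2 + (4*c**2)*c) + c = (c**2 + 4*c**3) + c = c + c**2 + 4*c**3)
f(-87/(-36)) + (B(-65/(-107)) - 1*22371) = (-87/(-36))*(1 - 87/(-36) + 4*(-87/(-36))**2) + (-65/(-107) - 1*22371) = (-87*(-1/36))*(1 - 87*(-1/36) + 4*(-87*(-1/36))**2) + (-65*(-1/107) - 22371) = 29*(1 + 29/12 + 4*(29/12)**2)/12 + (65/107 - 22371) = 29*(1 + 29/12 + 4*(841/144))/12 - 2393632/107 = 29*(1 + 29/12 + 841/36)/12 - 2393632/107 = (29/12)*(241/9) - 2393632/107 = 6989/108 - 2393632/107 = -257764433/11556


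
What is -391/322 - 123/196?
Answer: -361/196 ≈ -1.8418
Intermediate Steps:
-391/322 - 123/196 = -391*1/322 - 123*1/196 = -17/14 - 123/196 = -361/196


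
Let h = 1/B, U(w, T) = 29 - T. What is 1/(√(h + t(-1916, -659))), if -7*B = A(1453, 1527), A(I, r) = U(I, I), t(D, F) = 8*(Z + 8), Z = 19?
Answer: 4*√27375599/307591 ≈ 0.068041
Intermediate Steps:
t(D, F) = 216 (t(D, F) = 8*(19 + 8) = 8*27 = 216)
A(I, r) = 29 - I
B = 1424/7 (B = -(29 - 1*1453)/7 = -(29 - 1453)/7 = -⅐*(-1424) = 1424/7 ≈ 203.43)
h = 7/1424 (h = 1/(1424/7) = 7/1424 ≈ 0.0049157)
1/(√(h + t(-1916, -659))) = 1/(√(7/1424 + 216)) = 1/(√(307591/1424)) = 1/(√27375599/356) = 4*√27375599/307591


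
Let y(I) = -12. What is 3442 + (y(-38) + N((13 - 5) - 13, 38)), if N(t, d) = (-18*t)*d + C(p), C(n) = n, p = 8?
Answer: 6858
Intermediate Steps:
N(t, d) = 8 - 18*d*t (N(t, d) = (-18*t)*d + 8 = -18*d*t + 8 = 8 - 18*d*t)
3442 + (y(-38) + N((13 - 5) - 13, 38)) = 3442 + (-12 + (8 - 18*38*((13 - 5) - 13))) = 3442 + (-12 + (8 - 18*38*(8 - 13))) = 3442 + (-12 + (8 - 18*38*(-5))) = 3442 + (-12 + (8 + 3420)) = 3442 + (-12 + 3428) = 3442 + 3416 = 6858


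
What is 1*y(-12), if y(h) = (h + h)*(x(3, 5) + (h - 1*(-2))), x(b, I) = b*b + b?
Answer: -48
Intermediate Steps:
x(b, I) = b + b² (x(b, I) = b² + b = b + b²)
y(h) = 2*h*(14 + h) (y(h) = (h + h)*(3*(1 + 3) + (h - 1*(-2))) = (2*h)*(3*4 + (h + 2)) = (2*h)*(12 + (2 + h)) = (2*h)*(14 + h) = 2*h*(14 + h))
1*y(-12) = 1*(2*(-12)*(14 - 12)) = 1*(2*(-12)*2) = 1*(-48) = -48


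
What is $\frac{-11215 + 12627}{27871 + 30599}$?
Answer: $\frac{706}{29235} \approx 0.024149$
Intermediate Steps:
$\frac{-11215 + 12627}{27871 + 30599} = \frac{1412}{58470} = 1412 \cdot \frac{1}{58470} = \frac{706}{29235}$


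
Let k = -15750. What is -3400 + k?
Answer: -19150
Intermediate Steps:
-3400 + k = -3400 - 15750 = -19150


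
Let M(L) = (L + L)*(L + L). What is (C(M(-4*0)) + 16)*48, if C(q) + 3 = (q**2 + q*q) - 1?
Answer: 576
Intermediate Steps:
M(L) = 4*L**2 (M(L) = (2*L)*(2*L) = 4*L**2)
C(q) = -4 + 2*q**2 (C(q) = -3 + ((q**2 + q*q) - 1) = -3 + ((q**2 + q**2) - 1) = -3 + (2*q**2 - 1) = -3 + (-1 + 2*q**2) = -4 + 2*q**2)
(C(M(-4*0)) + 16)*48 = ((-4 + 2*(4*(-4*0)**2)**2) + 16)*48 = ((-4 + 2*(4*0**2)**2) + 16)*48 = ((-4 + 2*(4*0)**2) + 16)*48 = ((-4 + 2*0**2) + 16)*48 = ((-4 + 2*0) + 16)*48 = ((-4 + 0) + 16)*48 = (-4 + 16)*48 = 12*48 = 576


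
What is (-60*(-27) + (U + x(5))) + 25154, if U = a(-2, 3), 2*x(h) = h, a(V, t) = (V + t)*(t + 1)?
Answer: 53561/2 ≈ 26781.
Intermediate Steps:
a(V, t) = (1 + t)*(V + t) (a(V, t) = (V + t)*(1 + t) = (1 + t)*(V + t))
x(h) = h/2
U = 4 (U = -2 + 3 + 3**2 - 2*3 = -2 + 3 + 9 - 6 = 4)
(-60*(-27) + (U + x(5))) + 25154 = (-60*(-27) + (4 + (1/2)*5)) + 25154 = (1620 + (4 + 5/2)) + 25154 = (1620 + 13/2) + 25154 = 3253/2 + 25154 = 53561/2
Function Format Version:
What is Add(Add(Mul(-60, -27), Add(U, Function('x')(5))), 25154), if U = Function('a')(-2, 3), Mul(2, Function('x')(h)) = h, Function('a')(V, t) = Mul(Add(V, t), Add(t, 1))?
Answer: Rational(53561, 2) ≈ 26781.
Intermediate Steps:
Function('a')(V, t) = Mul(Add(1, t), Add(V, t)) (Function('a')(V, t) = Mul(Add(V, t), Add(1, t)) = Mul(Add(1, t), Add(V, t)))
Function('x')(h) = Mul(Rational(1, 2), h)
U = 4 (U = Add(-2, 3, Pow(3, 2), Mul(-2, 3)) = Add(-2, 3, 9, -6) = 4)
Add(Add(Mul(-60, -27), Add(U, Function('x')(5))), 25154) = Add(Add(Mul(-60, -27), Add(4, Mul(Rational(1, 2), 5))), 25154) = Add(Add(1620, Add(4, Rational(5, 2))), 25154) = Add(Add(1620, Rational(13, 2)), 25154) = Add(Rational(3253, 2), 25154) = Rational(53561, 2)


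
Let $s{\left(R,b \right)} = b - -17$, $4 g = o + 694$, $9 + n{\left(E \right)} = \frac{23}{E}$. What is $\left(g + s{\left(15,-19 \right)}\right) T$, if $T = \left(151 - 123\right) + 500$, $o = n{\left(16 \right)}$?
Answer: $\frac{358215}{4} \approx 89554.0$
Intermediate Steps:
$n{\left(E \right)} = -9 + \frac{23}{E}$
$o = - \frac{121}{16}$ ($o = -9 + \frac{23}{16} = - \frac{121}{16} \approx -7.5625$)
$T = 528$ ($T = 28 + 500 = 528$)
$g = \frac{10983}{64}$ ($g = \frac{- \frac{121}{16} + 694}{4} = \frac{1}{4} \cdot \frac{10983}{16} = \frac{10983}{64} \approx 171.61$)
$s{\left(R,b \right)} = 17 + b$ ($s{\left(R,b \right)} = b + 17 = 17 + b$)
$\left(g + s{\left(15,-19 \right)}\right) T = \left(\frac{10983}{64} + \left(17 - 19\right)\right) 528 = \left(\frac{10983}{64} - 2\right) 528 = \frac{10855}{64} \cdot 528 = \frac{358215}{4}$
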